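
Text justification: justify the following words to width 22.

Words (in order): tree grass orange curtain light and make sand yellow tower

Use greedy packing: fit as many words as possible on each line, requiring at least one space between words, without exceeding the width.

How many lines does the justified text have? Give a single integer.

Line 1: ['tree', 'grass', 'orange'] (min_width=17, slack=5)
Line 2: ['curtain', 'light', 'and', 'make'] (min_width=22, slack=0)
Line 3: ['sand', 'yellow', 'tower'] (min_width=17, slack=5)
Total lines: 3

Answer: 3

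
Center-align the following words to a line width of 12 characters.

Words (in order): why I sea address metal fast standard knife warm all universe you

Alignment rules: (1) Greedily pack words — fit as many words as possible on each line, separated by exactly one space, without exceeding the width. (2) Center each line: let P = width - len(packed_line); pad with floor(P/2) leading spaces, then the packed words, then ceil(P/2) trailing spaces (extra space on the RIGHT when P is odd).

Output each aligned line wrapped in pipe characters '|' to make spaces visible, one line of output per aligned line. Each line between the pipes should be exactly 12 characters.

Line 1: ['why', 'I', 'sea'] (min_width=9, slack=3)
Line 2: ['address'] (min_width=7, slack=5)
Line 3: ['metal', 'fast'] (min_width=10, slack=2)
Line 4: ['standard'] (min_width=8, slack=4)
Line 5: ['knife', 'warm'] (min_width=10, slack=2)
Line 6: ['all', 'universe'] (min_width=12, slack=0)
Line 7: ['you'] (min_width=3, slack=9)

Answer: | why I sea  |
|  address   |
| metal fast |
|  standard  |
| knife warm |
|all universe|
|    you     |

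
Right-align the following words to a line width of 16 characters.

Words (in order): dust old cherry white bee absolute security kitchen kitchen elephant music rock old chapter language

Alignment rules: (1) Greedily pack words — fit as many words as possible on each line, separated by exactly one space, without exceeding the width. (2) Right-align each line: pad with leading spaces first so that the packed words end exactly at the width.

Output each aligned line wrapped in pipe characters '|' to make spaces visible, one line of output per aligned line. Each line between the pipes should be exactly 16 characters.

Line 1: ['dust', 'old', 'cherry'] (min_width=15, slack=1)
Line 2: ['white', 'bee'] (min_width=9, slack=7)
Line 3: ['absolute'] (min_width=8, slack=8)
Line 4: ['security', 'kitchen'] (min_width=16, slack=0)
Line 5: ['kitchen', 'elephant'] (min_width=16, slack=0)
Line 6: ['music', 'rock', 'old'] (min_width=14, slack=2)
Line 7: ['chapter', 'language'] (min_width=16, slack=0)

Answer: | dust old cherry|
|       white bee|
|        absolute|
|security kitchen|
|kitchen elephant|
|  music rock old|
|chapter language|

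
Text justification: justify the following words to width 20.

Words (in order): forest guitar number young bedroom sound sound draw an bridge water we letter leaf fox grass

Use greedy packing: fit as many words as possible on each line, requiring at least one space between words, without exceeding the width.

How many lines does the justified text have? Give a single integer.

Line 1: ['forest', 'guitar', 'number'] (min_width=20, slack=0)
Line 2: ['young', 'bedroom', 'sound'] (min_width=19, slack=1)
Line 3: ['sound', 'draw', 'an', 'bridge'] (min_width=20, slack=0)
Line 4: ['water', 'we', 'letter', 'leaf'] (min_width=20, slack=0)
Line 5: ['fox', 'grass'] (min_width=9, slack=11)
Total lines: 5

Answer: 5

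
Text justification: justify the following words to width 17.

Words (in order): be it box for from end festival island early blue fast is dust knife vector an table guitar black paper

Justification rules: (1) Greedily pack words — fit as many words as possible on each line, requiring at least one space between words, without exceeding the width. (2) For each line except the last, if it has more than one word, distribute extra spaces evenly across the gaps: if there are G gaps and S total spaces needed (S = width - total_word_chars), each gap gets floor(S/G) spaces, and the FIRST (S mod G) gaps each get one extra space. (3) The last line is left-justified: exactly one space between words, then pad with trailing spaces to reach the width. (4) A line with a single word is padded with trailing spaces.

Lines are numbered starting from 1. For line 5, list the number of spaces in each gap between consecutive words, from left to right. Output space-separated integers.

Line 1: ['be', 'it', 'box', 'for'] (min_width=13, slack=4)
Line 2: ['from', 'end', 'festival'] (min_width=17, slack=0)
Line 3: ['island', 'early', 'blue'] (min_width=17, slack=0)
Line 4: ['fast', 'is', 'dust'] (min_width=12, slack=5)
Line 5: ['knife', 'vector', 'an'] (min_width=15, slack=2)
Line 6: ['table', 'guitar'] (min_width=12, slack=5)
Line 7: ['black', 'paper'] (min_width=11, slack=6)

Answer: 2 2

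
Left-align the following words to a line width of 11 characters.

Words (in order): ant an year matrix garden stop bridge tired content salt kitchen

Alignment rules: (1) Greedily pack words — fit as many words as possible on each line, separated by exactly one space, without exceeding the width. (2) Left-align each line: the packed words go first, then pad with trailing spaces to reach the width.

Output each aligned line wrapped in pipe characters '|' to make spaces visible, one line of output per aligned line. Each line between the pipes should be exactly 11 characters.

Line 1: ['ant', 'an', 'year'] (min_width=11, slack=0)
Line 2: ['matrix'] (min_width=6, slack=5)
Line 3: ['garden', 'stop'] (min_width=11, slack=0)
Line 4: ['bridge'] (min_width=6, slack=5)
Line 5: ['tired'] (min_width=5, slack=6)
Line 6: ['content'] (min_width=7, slack=4)
Line 7: ['salt'] (min_width=4, slack=7)
Line 8: ['kitchen'] (min_width=7, slack=4)

Answer: |ant an year|
|matrix     |
|garden stop|
|bridge     |
|tired      |
|content    |
|salt       |
|kitchen    |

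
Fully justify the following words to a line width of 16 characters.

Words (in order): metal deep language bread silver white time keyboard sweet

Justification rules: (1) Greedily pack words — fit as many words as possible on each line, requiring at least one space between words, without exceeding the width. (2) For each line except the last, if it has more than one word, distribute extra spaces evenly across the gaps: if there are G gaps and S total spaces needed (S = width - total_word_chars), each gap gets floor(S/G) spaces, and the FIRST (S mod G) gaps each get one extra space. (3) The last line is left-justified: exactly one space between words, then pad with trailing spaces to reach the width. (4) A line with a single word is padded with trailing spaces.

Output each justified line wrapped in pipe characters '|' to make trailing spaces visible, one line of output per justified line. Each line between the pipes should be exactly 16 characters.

Answer: |metal       deep|
|language   bread|
|silver     white|
|time    keyboard|
|sweet           |

Derivation:
Line 1: ['metal', 'deep'] (min_width=10, slack=6)
Line 2: ['language', 'bread'] (min_width=14, slack=2)
Line 3: ['silver', 'white'] (min_width=12, slack=4)
Line 4: ['time', 'keyboard'] (min_width=13, slack=3)
Line 5: ['sweet'] (min_width=5, slack=11)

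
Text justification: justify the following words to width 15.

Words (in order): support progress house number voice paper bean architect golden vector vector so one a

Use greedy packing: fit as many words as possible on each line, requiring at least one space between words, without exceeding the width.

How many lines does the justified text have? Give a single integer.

Answer: 7

Derivation:
Line 1: ['support'] (min_width=7, slack=8)
Line 2: ['progress', 'house'] (min_width=14, slack=1)
Line 3: ['number', 'voice'] (min_width=12, slack=3)
Line 4: ['paper', 'bean'] (min_width=10, slack=5)
Line 5: ['architect'] (min_width=9, slack=6)
Line 6: ['golden', 'vector'] (min_width=13, slack=2)
Line 7: ['vector', 'so', 'one', 'a'] (min_width=15, slack=0)
Total lines: 7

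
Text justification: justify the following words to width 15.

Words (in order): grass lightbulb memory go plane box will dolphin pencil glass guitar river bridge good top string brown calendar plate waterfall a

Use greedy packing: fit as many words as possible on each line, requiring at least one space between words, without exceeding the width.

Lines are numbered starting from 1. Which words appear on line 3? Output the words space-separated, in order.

Answer: box will

Derivation:
Line 1: ['grass', 'lightbulb'] (min_width=15, slack=0)
Line 2: ['memory', 'go', 'plane'] (min_width=15, slack=0)
Line 3: ['box', 'will'] (min_width=8, slack=7)
Line 4: ['dolphin', 'pencil'] (min_width=14, slack=1)
Line 5: ['glass', 'guitar'] (min_width=12, slack=3)
Line 6: ['river', 'bridge'] (min_width=12, slack=3)
Line 7: ['good', 'top', 'string'] (min_width=15, slack=0)
Line 8: ['brown', 'calendar'] (min_width=14, slack=1)
Line 9: ['plate', 'waterfall'] (min_width=15, slack=0)
Line 10: ['a'] (min_width=1, slack=14)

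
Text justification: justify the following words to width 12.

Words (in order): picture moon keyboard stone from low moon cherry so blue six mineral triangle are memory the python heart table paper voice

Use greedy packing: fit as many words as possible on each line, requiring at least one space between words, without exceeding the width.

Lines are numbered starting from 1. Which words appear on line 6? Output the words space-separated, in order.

Answer: blue six

Derivation:
Line 1: ['picture', 'moon'] (min_width=12, slack=0)
Line 2: ['keyboard'] (min_width=8, slack=4)
Line 3: ['stone', 'from'] (min_width=10, slack=2)
Line 4: ['low', 'moon'] (min_width=8, slack=4)
Line 5: ['cherry', 'so'] (min_width=9, slack=3)
Line 6: ['blue', 'six'] (min_width=8, slack=4)
Line 7: ['mineral'] (min_width=7, slack=5)
Line 8: ['triangle', 'are'] (min_width=12, slack=0)
Line 9: ['memory', 'the'] (min_width=10, slack=2)
Line 10: ['python', 'heart'] (min_width=12, slack=0)
Line 11: ['table', 'paper'] (min_width=11, slack=1)
Line 12: ['voice'] (min_width=5, slack=7)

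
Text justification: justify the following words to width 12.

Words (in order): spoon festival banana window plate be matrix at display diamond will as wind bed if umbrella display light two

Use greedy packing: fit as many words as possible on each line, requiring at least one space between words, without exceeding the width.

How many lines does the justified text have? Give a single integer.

Answer: 11

Derivation:
Line 1: ['spoon'] (min_width=5, slack=7)
Line 2: ['festival'] (min_width=8, slack=4)
Line 3: ['banana'] (min_width=6, slack=6)
Line 4: ['window', 'plate'] (min_width=12, slack=0)
Line 5: ['be', 'matrix', 'at'] (min_width=12, slack=0)
Line 6: ['display'] (min_width=7, slack=5)
Line 7: ['diamond', 'will'] (min_width=12, slack=0)
Line 8: ['as', 'wind', 'bed'] (min_width=11, slack=1)
Line 9: ['if', 'umbrella'] (min_width=11, slack=1)
Line 10: ['display'] (min_width=7, slack=5)
Line 11: ['light', 'two'] (min_width=9, slack=3)
Total lines: 11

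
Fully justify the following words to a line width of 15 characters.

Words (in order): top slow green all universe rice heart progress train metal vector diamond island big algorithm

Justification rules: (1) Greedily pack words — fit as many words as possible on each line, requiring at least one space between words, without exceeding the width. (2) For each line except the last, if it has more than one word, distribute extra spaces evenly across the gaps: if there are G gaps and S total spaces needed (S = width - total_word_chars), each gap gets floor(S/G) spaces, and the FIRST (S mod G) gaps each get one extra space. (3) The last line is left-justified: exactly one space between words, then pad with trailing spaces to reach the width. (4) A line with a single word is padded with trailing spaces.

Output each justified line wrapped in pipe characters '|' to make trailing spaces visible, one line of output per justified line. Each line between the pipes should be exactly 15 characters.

Answer: |top  slow green|
|all    universe|
|rice      heart|
|progress  train|
|metal    vector|
|diamond  island|
|big algorithm  |

Derivation:
Line 1: ['top', 'slow', 'green'] (min_width=14, slack=1)
Line 2: ['all', 'universe'] (min_width=12, slack=3)
Line 3: ['rice', 'heart'] (min_width=10, slack=5)
Line 4: ['progress', 'train'] (min_width=14, slack=1)
Line 5: ['metal', 'vector'] (min_width=12, slack=3)
Line 6: ['diamond', 'island'] (min_width=14, slack=1)
Line 7: ['big', 'algorithm'] (min_width=13, slack=2)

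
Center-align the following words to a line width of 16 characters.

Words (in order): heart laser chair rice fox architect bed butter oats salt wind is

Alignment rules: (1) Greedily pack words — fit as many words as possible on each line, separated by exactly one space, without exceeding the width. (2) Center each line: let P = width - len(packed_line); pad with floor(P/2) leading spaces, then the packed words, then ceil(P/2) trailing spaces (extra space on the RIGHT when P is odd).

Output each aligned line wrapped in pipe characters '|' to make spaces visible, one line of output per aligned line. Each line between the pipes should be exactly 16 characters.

Answer: |  heart laser   |
| chair rice fox |
| architect bed  |
|butter oats salt|
|    wind is     |

Derivation:
Line 1: ['heart', 'laser'] (min_width=11, slack=5)
Line 2: ['chair', 'rice', 'fox'] (min_width=14, slack=2)
Line 3: ['architect', 'bed'] (min_width=13, slack=3)
Line 4: ['butter', 'oats', 'salt'] (min_width=16, slack=0)
Line 5: ['wind', 'is'] (min_width=7, slack=9)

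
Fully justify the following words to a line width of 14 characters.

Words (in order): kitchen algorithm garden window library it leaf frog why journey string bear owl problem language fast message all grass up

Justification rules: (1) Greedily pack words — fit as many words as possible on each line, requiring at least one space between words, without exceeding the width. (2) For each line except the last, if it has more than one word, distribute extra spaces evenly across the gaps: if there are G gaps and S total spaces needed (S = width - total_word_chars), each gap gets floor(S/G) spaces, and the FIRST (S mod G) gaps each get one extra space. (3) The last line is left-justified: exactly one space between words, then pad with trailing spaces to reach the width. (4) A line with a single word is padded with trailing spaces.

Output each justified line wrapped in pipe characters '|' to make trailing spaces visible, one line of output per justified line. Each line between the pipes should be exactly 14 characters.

Answer: |kitchen       |
|algorithm     |
|garden  window|
|library     it|
|leaf  frog why|
|journey string|
|bear       owl|
|problem       |
|language  fast|
|message    all|
|grass up      |

Derivation:
Line 1: ['kitchen'] (min_width=7, slack=7)
Line 2: ['algorithm'] (min_width=9, slack=5)
Line 3: ['garden', 'window'] (min_width=13, slack=1)
Line 4: ['library', 'it'] (min_width=10, slack=4)
Line 5: ['leaf', 'frog', 'why'] (min_width=13, slack=1)
Line 6: ['journey', 'string'] (min_width=14, slack=0)
Line 7: ['bear', 'owl'] (min_width=8, slack=6)
Line 8: ['problem'] (min_width=7, slack=7)
Line 9: ['language', 'fast'] (min_width=13, slack=1)
Line 10: ['message', 'all'] (min_width=11, slack=3)
Line 11: ['grass', 'up'] (min_width=8, slack=6)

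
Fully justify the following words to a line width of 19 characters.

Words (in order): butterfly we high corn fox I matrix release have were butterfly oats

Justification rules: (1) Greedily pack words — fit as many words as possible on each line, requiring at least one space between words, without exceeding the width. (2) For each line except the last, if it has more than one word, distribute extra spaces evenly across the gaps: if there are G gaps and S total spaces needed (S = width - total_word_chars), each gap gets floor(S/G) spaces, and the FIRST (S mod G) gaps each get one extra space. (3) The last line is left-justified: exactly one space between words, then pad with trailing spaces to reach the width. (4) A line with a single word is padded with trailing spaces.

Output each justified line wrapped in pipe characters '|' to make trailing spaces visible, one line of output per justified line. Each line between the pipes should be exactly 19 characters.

Line 1: ['butterfly', 'we', 'high'] (min_width=17, slack=2)
Line 2: ['corn', 'fox', 'I', 'matrix'] (min_width=17, slack=2)
Line 3: ['release', 'have', 'were'] (min_width=17, slack=2)
Line 4: ['butterfly', 'oats'] (min_width=14, slack=5)

Answer: |butterfly  we  high|
|corn  fox  I matrix|
|release  have  were|
|butterfly oats     |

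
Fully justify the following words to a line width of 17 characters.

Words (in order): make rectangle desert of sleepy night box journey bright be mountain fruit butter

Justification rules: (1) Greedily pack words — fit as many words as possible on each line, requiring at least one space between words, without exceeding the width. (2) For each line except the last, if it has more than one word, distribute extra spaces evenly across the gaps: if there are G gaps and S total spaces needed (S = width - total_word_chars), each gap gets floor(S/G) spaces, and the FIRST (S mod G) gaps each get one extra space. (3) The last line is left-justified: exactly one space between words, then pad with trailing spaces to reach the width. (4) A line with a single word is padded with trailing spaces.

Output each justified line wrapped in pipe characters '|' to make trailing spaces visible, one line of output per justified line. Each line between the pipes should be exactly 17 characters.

Line 1: ['make', 'rectangle'] (min_width=14, slack=3)
Line 2: ['desert', 'of', 'sleepy'] (min_width=16, slack=1)
Line 3: ['night', 'box', 'journey'] (min_width=17, slack=0)
Line 4: ['bright', 'be'] (min_width=9, slack=8)
Line 5: ['mountain', 'fruit'] (min_width=14, slack=3)
Line 6: ['butter'] (min_width=6, slack=11)

Answer: |make    rectangle|
|desert  of sleepy|
|night box journey|
|bright         be|
|mountain    fruit|
|butter           |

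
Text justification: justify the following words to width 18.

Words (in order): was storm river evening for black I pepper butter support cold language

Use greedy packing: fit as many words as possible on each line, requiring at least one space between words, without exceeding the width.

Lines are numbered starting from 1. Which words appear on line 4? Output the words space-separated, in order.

Line 1: ['was', 'storm', 'river'] (min_width=15, slack=3)
Line 2: ['evening', 'for', 'black'] (min_width=17, slack=1)
Line 3: ['I', 'pepper', 'butter'] (min_width=15, slack=3)
Line 4: ['support', 'cold'] (min_width=12, slack=6)
Line 5: ['language'] (min_width=8, slack=10)

Answer: support cold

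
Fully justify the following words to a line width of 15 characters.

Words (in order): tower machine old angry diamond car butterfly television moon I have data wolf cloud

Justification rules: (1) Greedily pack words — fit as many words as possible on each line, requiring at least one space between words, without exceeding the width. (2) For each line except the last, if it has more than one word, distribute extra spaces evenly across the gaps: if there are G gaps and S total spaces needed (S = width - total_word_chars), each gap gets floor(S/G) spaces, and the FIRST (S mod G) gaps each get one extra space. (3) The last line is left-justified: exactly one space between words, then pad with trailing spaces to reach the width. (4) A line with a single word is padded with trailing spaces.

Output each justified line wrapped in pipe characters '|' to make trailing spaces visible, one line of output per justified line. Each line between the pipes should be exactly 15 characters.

Answer: |tower   machine|
|old       angry|
|diamond     car|
|butterfly      |
|television moon|
|I   have   data|
|wolf cloud     |

Derivation:
Line 1: ['tower', 'machine'] (min_width=13, slack=2)
Line 2: ['old', 'angry'] (min_width=9, slack=6)
Line 3: ['diamond', 'car'] (min_width=11, slack=4)
Line 4: ['butterfly'] (min_width=9, slack=6)
Line 5: ['television', 'moon'] (min_width=15, slack=0)
Line 6: ['I', 'have', 'data'] (min_width=11, slack=4)
Line 7: ['wolf', 'cloud'] (min_width=10, slack=5)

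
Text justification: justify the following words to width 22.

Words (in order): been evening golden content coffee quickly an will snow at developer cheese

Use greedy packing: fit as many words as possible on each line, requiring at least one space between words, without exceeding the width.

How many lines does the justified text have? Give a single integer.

Line 1: ['been', 'evening', 'golden'] (min_width=19, slack=3)
Line 2: ['content', 'coffee', 'quickly'] (min_width=22, slack=0)
Line 3: ['an', 'will', 'snow', 'at'] (min_width=15, slack=7)
Line 4: ['developer', 'cheese'] (min_width=16, slack=6)
Total lines: 4

Answer: 4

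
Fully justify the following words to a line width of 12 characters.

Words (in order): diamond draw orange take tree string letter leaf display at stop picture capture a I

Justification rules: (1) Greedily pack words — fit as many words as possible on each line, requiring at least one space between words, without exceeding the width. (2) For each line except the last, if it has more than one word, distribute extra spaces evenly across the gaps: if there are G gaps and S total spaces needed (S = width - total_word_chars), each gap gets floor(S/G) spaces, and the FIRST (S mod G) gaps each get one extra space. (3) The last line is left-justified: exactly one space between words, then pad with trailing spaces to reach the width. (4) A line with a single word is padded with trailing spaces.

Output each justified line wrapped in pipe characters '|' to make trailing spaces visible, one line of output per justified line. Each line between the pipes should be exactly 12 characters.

Line 1: ['diamond', 'draw'] (min_width=12, slack=0)
Line 2: ['orange', 'take'] (min_width=11, slack=1)
Line 3: ['tree', 'string'] (min_width=11, slack=1)
Line 4: ['letter', 'leaf'] (min_width=11, slack=1)
Line 5: ['display', 'at'] (min_width=10, slack=2)
Line 6: ['stop', 'picture'] (min_width=12, slack=0)
Line 7: ['capture', 'a', 'I'] (min_width=11, slack=1)

Answer: |diamond draw|
|orange  take|
|tree  string|
|letter  leaf|
|display   at|
|stop picture|
|capture a I |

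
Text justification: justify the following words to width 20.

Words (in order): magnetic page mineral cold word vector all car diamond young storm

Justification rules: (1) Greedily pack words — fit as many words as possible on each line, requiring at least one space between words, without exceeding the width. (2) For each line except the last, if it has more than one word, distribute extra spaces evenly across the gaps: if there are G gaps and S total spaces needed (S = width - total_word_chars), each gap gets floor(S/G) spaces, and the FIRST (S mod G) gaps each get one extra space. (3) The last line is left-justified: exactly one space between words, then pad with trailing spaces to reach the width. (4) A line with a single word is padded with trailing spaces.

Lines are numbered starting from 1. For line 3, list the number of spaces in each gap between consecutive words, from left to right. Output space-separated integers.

Answer: 4 4

Derivation:
Line 1: ['magnetic', 'page'] (min_width=13, slack=7)
Line 2: ['mineral', 'cold', 'word'] (min_width=17, slack=3)
Line 3: ['vector', 'all', 'car'] (min_width=14, slack=6)
Line 4: ['diamond', 'young', 'storm'] (min_width=19, slack=1)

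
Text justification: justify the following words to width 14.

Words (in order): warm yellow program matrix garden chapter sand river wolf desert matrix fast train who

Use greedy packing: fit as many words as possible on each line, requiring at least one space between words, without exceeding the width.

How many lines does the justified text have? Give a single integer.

Line 1: ['warm', 'yellow'] (min_width=11, slack=3)
Line 2: ['program', 'matrix'] (min_width=14, slack=0)
Line 3: ['garden', 'chapter'] (min_width=14, slack=0)
Line 4: ['sand', 'river'] (min_width=10, slack=4)
Line 5: ['wolf', 'desert'] (min_width=11, slack=3)
Line 6: ['matrix', 'fast'] (min_width=11, slack=3)
Line 7: ['train', 'who'] (min_width=9, slack=5)
Total lines: 7

Answer: 7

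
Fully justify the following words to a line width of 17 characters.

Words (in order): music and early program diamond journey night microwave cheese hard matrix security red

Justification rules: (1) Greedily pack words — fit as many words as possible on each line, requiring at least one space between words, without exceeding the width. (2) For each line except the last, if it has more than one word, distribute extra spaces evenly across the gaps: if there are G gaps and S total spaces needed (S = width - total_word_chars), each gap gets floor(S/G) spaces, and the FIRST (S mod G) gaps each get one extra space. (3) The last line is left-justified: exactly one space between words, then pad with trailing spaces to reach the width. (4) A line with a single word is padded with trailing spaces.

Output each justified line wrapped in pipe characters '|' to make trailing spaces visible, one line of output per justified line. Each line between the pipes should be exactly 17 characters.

Answer: |music  and  early|
|program   diamond|
|journey     night|
|microwave  cheese|
|hard       matrix|
|security red     |

Derivation:
Line 1: ['music', 'and', 'early'] (min_width=15, slack=2)
Line 2: ['program', 'diamond'] (min_width=15, slack=2)
Line 3: ['journey', 'night'] (min_width=13, slack=4)
Line 4: ['microwave', 'cheese'] (min_width=16, slack=1)
Line 5: ['hard', 'matrix'] (min_width=11, slack=6)
Line 6: ['security', 'red'] (min_width=12, slack=5)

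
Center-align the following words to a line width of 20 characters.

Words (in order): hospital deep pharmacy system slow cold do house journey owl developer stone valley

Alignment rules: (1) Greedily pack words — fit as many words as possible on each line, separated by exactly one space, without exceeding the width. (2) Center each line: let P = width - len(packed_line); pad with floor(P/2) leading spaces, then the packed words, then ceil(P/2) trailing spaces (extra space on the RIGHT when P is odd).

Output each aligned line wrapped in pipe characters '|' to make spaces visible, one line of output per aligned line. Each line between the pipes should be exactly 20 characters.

Line 1: ['hospital', 'deep'] (min_width=13, slack=7)
Line 2: ['pharmacy', 'system', 'slow'] (min_width=20, slack=0)
Line 3: ['cold', 'do', 'house'] (min_width=13, slack=7)
Line 4: ['journey', 'owl'] (min_width=11, slack=9)
Line 5: ['developer', 'stone'] (min_width=15, slack=5)
Line 6: ['valley'] (min_width=6, slack=14)

Answer: |   hospital deep    |
|pharmacy system slow|
|   cold do house    |
|    journey owl     |
|  developer stone   |
|       valley       |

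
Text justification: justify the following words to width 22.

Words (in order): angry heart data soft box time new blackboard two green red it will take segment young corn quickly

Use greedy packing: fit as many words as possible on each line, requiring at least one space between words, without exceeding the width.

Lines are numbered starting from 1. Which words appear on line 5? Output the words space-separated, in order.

Answer: segment young corn

Derivation:
Line 1: ['angry', 'heart', 'data', 'soft'] (min_width=21, slack=1)
Line 2: ['box', 'time', 'new'] (min_width=12, slack=10)
Line 3: ['blackboard', 'two', 'green'] (min_width=20, slack=2)
Line 4: ['red', 'it', 'will', 'take'] (min_width=16, slack=6)
Line 5: ['segment', 'young', 'corn'] (min_width=18, slack=4)
Line 6: ['quickly'] (min_width=7, slack=15)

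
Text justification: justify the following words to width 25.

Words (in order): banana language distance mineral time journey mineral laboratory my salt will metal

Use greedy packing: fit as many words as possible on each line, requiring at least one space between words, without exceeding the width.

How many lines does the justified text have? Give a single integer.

Line 1: ['banana', 'language', 'distance'] (min_width=24, slack=1)
Line 2: ['mineral', 'time', 'journey'] (min_width=20, slack=5)
Line 3: ['mineral', 'laboratory', 'my'] (min_width=21, slack=4)
Line 4: ['salt', 'will', 'metal'] (min_width=15, slack=10)
Total lines: 4

Answer: 4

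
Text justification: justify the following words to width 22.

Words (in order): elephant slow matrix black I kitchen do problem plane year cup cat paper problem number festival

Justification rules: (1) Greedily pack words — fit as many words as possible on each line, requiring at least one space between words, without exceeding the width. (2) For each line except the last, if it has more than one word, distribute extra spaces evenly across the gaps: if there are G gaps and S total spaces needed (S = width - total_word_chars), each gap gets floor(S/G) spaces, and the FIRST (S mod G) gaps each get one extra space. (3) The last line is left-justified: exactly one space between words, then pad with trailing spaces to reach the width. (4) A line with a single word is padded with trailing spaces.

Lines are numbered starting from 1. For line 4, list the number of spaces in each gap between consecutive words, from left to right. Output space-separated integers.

Answer: 4 3

Derivation:
Line 1: ['elephant', 'slow', 'matrix'] (min_width=20, slack=2)
Line 2: ['black', 'I', 'kitchen', 'do'] (min_width=18, slack=4)
Line 3: ['problem', 'plane', 'year', 'cup'] (min_width=22, slack=0)
Line 4: ['cat', 'paper', 'problem'] (min_width=17, slack=5)
Line 5: ['number', 'festival'] (min_width=15, slack=7)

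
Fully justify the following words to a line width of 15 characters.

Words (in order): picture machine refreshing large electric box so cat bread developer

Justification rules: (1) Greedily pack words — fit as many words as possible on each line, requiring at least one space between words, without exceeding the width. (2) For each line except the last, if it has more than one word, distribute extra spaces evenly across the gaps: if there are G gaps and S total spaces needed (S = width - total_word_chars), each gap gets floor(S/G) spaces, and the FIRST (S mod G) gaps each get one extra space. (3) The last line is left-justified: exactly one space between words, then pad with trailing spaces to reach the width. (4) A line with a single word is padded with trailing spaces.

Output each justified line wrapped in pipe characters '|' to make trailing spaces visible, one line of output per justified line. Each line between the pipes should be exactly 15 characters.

Line 1: ['picture', 'machine'] (min_width=15, slack=0)
Line 2: ['refreshing'] (min_width=10, slack=5)
Line 3: ['large', 'electric'] (min_width=14, slack=1)
Line 4: ['box', 'so', 'cat'] (min_width=10, slack=5)
Line 5: ['bread', 'developer'] (min_width=15, slack=0)

Answer: |picture machine|
|refreshing     |
|large  electric|
|box    so   cat|
|bread developer|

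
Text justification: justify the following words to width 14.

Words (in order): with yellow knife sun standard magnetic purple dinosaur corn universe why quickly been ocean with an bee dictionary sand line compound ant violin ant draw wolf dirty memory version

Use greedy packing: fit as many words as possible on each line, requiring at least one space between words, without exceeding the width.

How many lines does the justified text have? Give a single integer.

Line 1: ['with', 'yellow'] (min_width=11, slack=3)
Line 2: ['knife', 'sun'] (min_width=9, slack=5)
Line 3: ['standard'] (min_width=8, slack=6)
Line 4: ['magnetic'] (min_width=8, slack=6)
Line 5: ['purple'] (min_width=6, slack=8)
Line 6: ['dinosaur', 'corn'] (min_width=13, slack=1)
Line 7: ['universe', 'why'] (min_width=12, slack=2)
Line 8: ['quickly', 'been'] (min_width=12, slack=2)
Line 9: ['ocean', 'with', 'an'] (min_width=13, slack=1)
Line 10: ['bee', 'dictionary'] (min_width=14, slack=0)
Line 11: ['sand', 'line'] (min_width=9, slack=5)
Line 12: ['compound', 'ant'] (min_width=12, slack=2)
Line 13: ['violin', 'ant'] (min_width=10, slack=4)
Line 14: ['draw', 'wolf'] (min_width=9, slack=5)
Line 15: ['dirty', 'memory'] (min_width=12, slack=2)
Line 16: ['version'] (min_width=7, slack=7)
Total lines: 16

Answer: 16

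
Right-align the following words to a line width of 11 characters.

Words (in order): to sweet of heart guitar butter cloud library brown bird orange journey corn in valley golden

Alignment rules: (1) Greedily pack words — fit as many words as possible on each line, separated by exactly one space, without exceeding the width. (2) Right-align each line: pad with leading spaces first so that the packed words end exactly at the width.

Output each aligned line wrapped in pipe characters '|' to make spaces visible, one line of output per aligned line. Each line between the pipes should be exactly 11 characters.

Line 1: ['to', 'sweet', 'of'] (min_width=11, slack=0)
Line 2: ['heart'] (min_width=5, slack=6)
Line 3: ['guitar'] (min_width=6, slack=5)
Line 4: ['butter'] (min_width=6, slack=5)
Line 5: ['cloud'] (min_width=5, slack=6)
Line 6: ['library'] (min_width=7, slack=4)
Line 7: ['brown', 'bird'] (min_width=10, slack=1)
Line 8: ['orange'] (min_width=6, slack=5)
Line 9: ['journey'] (min_width=7, slack=4)
Line 10: ['corn', 'in'] (min_width=7, slack=4)
Line 11: ['valley'] (min_width=6, slack=5)
Line 12: ['golden'] (min_width=6, slack=5)

Answer: |to sweet of|
|      heart|
|     guitar|
|     butter|
|      cloud|
|    library|
| brown bird|
|     orange|
|    journey|
|    corn in|
|     valley|
|     golden|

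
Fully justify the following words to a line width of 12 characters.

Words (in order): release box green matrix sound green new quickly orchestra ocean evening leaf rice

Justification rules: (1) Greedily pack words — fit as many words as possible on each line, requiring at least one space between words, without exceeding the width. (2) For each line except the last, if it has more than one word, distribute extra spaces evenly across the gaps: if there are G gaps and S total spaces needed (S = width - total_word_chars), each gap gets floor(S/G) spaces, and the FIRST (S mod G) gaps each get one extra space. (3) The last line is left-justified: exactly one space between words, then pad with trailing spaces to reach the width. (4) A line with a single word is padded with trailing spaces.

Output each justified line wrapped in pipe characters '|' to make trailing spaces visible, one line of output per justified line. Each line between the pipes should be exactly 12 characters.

Line 1: ['release', 'box'] (min_width=11, slack=1)
Line 2: ['green', 'matrix'] (min_width=12, slack=0)
Line 3: ['sound', 'green'] (min_width=11, slack=1)
Line 4: ['new', 'quickly'] (min_width=11, slack=1)
Line 5: ['orchestra'] (min_width=9, slack=3)
Line 6: ['ocean'] (min_width=5, slack=7)
Line 7: ['evening', 'leaf'] (min_width=12, slack=0)
Line 8: ['rice'] (min_width=4, slack=8)

Answer: |release  box|
|green matrix|
|sound  green|
|new  quickly|
|orchestra   |
|ocean       |
|evening leaf|
|rice        |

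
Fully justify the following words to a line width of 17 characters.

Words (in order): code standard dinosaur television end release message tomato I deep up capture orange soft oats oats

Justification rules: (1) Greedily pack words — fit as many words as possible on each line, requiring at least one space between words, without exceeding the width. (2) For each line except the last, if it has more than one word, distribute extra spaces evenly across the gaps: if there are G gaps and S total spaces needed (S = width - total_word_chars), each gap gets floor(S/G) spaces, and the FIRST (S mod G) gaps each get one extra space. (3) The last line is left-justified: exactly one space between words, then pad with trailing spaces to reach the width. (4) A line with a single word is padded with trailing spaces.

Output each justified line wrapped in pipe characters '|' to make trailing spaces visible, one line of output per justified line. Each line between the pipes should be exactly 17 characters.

Answer: |code     standard|
|dinosaur         |
|television    end|
|release   message|
|tomato  I deep up|
|capture    orange|
|soft oats oats   |

Derivation:
Line 1: ['code', 'standard'] (min_width=13, slack=4)
Line 2: ['dinosaur'] (min_width=8, slack=9)
Line 3: ['television', 'end'] (min_width=14, slack=3)
Line 4: ['release', 'message'] (min_width=15, slack=2)
Line 5: ['tomato', 'I', 'deep', 'up'] (min_width=16, slack=1)
Line 6: ['capture', 'orange'] (min_width=14, slack=3)
Line 7: ['soft', 'oats', 'oats'] (min_width=14, slack=3)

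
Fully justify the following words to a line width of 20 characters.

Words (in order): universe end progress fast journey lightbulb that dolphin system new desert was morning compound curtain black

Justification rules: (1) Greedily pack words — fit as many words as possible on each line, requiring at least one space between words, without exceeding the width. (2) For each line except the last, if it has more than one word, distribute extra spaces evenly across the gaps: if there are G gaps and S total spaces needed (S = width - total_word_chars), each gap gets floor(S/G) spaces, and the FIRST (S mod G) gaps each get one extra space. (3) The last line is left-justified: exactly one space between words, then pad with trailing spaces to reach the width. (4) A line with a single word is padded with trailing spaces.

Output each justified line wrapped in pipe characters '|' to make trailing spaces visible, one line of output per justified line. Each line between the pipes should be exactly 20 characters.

Line 1: ['universe', 'end'] (min_width=12, slack=8)
Line 2: ['progress', 'fast'] (min_width=13, slack=7)
Line 3: ['journey', 'lightbulb'] (min_width=17, slack=3)
Line 4: ['that', 'dolphin', 'system'] (min_width=19, slack=1)
Line 5: ['new', 'desert', 'was'] (min_width=14, slack=6)
Line 6: ['morning', 'compound'] (min_width=16, slack=4)
Line 7: ['curtain', 'black'] (min_width=13, slack=7)

Answer: |universe         end|
|progress        fast|
|journey    lightbulb|
|that  dolphin system|
|new    desert    was|
|morning     compound|
|curtain black       |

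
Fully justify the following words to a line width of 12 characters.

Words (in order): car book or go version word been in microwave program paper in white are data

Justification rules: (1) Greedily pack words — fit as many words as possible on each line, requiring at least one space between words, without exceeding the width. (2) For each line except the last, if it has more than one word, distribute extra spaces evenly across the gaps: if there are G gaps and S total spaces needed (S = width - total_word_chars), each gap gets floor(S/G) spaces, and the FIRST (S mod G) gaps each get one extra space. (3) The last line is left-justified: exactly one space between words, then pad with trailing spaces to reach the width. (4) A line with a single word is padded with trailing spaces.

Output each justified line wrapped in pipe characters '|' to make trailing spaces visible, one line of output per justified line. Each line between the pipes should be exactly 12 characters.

Line 1: ['car', 'book', 'or'] (min_width=11, slack=1)
Line 2: ['go', 'version'] (min_width=10, slack=2)
Line 3: ['word', 'been', 'in'] (min_width=12, slack=0)
Line 4: ['microwave'] (min_width=9, slack=3)
Line 5: ['program'] (min_width=7, slack=5)
Line 6: ['paper', 'in'] (min_width=8, slack=4)
Line 7: ['white', 'are'] (min_width=9, slack=3)
Line 8: ['data'] (min_width=4, slack=8)

Answer: |car  book or|
|go   version|
|word been in|
|microwave   |
|program     |
|paper     in|
|white    are|
|data        |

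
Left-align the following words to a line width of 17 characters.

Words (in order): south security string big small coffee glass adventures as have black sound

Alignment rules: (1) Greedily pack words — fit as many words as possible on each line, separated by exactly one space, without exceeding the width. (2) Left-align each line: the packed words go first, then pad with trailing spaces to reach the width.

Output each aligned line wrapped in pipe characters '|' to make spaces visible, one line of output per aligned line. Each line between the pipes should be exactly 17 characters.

Answer: |south security   |
|string big small |
|coffee glass     |
|adventures as    |
|have black sound |

Derivation:
Line 1: ['south', 'security'] (min_width=14, slack=3)
Line 2: ['string', 'big', 'small'] (min_width=16, slack=1)
Line 3: ['coffee', 'glass'] (min_width=12, slack=5)
Line 4: ['adventures', 'as'] (min_width=13, slack=4)
Line 5: ['have', 'black', 'sound'] (min_width=16, slack=1)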